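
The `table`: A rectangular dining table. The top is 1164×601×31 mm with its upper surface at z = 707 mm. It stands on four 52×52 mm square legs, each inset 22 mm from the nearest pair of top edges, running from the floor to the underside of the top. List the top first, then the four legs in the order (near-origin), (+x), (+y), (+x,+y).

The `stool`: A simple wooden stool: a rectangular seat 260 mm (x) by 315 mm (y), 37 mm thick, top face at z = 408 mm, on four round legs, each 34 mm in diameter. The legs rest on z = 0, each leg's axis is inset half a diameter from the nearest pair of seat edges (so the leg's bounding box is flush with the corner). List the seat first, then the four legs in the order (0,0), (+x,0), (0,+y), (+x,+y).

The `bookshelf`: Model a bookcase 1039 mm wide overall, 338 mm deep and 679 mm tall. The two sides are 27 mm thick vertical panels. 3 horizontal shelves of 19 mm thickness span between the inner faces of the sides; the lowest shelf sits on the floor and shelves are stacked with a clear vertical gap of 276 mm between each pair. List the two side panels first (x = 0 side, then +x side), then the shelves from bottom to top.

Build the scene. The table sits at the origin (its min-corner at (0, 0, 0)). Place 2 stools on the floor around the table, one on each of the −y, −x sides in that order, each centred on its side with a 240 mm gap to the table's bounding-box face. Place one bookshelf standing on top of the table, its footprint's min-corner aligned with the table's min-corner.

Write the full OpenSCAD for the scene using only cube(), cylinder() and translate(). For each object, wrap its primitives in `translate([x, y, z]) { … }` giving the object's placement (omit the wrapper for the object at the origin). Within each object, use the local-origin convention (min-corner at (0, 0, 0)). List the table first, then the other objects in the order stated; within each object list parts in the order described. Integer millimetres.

translate([0, 0, 676]) cube([1164, 601, 31]);
translate([22, 22, 0]) cube([52, 52, 676]);
translate([1090, 22, 0]) cube([52, 52, 676]);
translate([22, 527, 0]) cube([52, 52, 676]);
translate([1090, 527, 0]) cube([52, 52, 676]);
translate([452, -555, 0]) {
  translate([0, 0, 371]) cube([260, 315, 37]);
  translate([17, 17, 0]) cylinder(h = 371, r = 17);
  translate([243, 17, 0]) cylinder(h = 371, r = 17);
  translate([17, 298, 0]) cylinder(h = 371, r = 17);
  translate([243, 298, 0]) cylinder(h = 371, r = 17);
}
translate([-500, 143, 0]) {
  translate([0, 0, 371]) cube([260, 315, 37]);
  translate([17, 17, 0]) cylinder(h = 371, r = 17);
  translate([243, 17, 0]) cylinder(h = 371, r = 17);
  translate([17, 298, 0]) cylinder(h = 371, r = 17);
  translate([243, 298, 0]) cylinder(h = 371, r = 17);
}
translate([0, 0, 707]) {
  cube([27, 338, 679]);
  translate([1012, 0, 0]) cube([27, 338, 679]);
  translate([27, 0, 0]) cube([985, 338, 19]);
  translate([27, 0, 295]) cube([985, 338, 19]);
  translate([27, 0, 590]) cube([985, 338, 19]);
}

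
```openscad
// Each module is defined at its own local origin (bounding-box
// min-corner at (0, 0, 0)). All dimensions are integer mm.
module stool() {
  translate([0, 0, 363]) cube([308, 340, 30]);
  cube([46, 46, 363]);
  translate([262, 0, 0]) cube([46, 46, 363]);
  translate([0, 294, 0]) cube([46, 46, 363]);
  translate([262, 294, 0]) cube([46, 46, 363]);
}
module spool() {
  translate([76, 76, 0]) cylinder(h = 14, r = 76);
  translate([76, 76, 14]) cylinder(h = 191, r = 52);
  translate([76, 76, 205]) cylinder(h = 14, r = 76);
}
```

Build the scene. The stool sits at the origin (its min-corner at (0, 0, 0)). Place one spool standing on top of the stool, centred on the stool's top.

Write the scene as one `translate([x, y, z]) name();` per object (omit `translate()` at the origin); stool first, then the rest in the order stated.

stool();
translate([78, 94, 393]) spool();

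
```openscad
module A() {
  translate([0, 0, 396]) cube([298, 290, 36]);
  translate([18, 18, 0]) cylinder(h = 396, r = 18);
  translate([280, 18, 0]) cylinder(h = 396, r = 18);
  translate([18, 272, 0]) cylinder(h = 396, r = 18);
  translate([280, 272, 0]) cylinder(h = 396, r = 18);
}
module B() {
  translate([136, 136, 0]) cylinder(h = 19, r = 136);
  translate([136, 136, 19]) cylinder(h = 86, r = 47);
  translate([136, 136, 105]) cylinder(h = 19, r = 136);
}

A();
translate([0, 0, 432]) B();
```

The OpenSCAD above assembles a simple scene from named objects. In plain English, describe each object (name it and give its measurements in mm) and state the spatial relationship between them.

A is a simple wooden stool: a rectangular seat 298 mm (x) by 290 mm (y), 36 mm thick, top face at z = 432 mm, on four round legs, each 36 mm in diameter. The legs rest on z = 0, each leg's axis is inset half a diameter from the nearest pair of seat edges (so the leg's bounding box is flush with the corner).

B is a spool: two coaxial disc flanges of radius 136 mm and thickness 19 mm, joined by a core cylinder of radius 47 mm and height 86 mm. The lower flange rests on z = 0 and the three cylinders share a vertical axis.

The spool is on top of the stool.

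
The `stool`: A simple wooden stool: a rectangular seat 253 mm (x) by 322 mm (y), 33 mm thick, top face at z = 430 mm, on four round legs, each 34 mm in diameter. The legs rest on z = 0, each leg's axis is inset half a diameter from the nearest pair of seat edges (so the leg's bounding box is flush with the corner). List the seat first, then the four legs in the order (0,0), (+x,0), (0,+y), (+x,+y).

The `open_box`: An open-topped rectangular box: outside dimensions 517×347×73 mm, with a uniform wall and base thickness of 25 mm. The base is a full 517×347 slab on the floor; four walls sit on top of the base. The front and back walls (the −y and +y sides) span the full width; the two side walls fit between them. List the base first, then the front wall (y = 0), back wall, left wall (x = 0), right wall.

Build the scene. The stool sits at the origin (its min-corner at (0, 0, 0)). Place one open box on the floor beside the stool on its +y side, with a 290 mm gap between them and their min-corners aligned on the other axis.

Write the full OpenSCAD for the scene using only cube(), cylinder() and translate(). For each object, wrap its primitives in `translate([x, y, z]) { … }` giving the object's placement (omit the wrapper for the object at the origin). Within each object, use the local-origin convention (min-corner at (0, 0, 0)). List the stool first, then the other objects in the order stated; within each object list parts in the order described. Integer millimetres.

translate([0, 0, 397]) cube([253, 322, 33]);
translate([17, 17, 0]) cylinder(h = 397, r = 17);
translate([236, 17, 0]) cylinder(h = 397, r = 17);
translate([17, 305, 0]) cylinder(h = 397, r = 17);
translate([236, 305, 0]) cylinder(h = 397, r = 17);
translate([0, 612, 0]) {
  cube([517, 347, 25]);
  translate([0, 0, 25]) cube([517, 25, 48]);
  translate([0, 322, 25]) cube([517, 25, 48]);
  translate([0, 25, 25]) cube([25, 297, 48]);
  translate([492, 25, 25]) cube([25, 297, 48]);
}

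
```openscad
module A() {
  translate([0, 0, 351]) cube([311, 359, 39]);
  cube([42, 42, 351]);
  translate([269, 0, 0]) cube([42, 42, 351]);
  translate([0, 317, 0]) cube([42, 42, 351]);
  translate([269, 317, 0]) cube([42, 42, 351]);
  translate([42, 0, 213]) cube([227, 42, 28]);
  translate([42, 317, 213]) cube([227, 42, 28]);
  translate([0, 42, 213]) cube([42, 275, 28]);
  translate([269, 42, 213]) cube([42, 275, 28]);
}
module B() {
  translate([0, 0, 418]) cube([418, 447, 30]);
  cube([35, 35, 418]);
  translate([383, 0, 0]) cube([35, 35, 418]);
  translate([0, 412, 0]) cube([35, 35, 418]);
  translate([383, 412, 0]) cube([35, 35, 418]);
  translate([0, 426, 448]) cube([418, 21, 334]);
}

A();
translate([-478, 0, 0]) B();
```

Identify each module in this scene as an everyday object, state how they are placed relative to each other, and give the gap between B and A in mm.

A is a stool. B is a chair. The chair is on the floor beside the stool on its −x side. The gap between the chair and the stool is 60 mm.

The chair's nearest face is 60 mm from the stool's −x face.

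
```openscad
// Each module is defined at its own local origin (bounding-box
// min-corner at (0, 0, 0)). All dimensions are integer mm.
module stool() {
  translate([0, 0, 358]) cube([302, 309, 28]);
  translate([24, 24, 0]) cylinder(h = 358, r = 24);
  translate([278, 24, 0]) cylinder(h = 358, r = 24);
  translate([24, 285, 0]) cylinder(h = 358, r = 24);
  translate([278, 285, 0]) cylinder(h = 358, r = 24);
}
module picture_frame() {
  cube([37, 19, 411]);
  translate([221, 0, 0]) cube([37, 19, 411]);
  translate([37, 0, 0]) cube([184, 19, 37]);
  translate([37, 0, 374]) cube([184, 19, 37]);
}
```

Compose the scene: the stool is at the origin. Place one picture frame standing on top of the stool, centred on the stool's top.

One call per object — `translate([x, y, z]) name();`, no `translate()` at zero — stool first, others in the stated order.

stool();
translate([22, 145, 386]) picture_frame();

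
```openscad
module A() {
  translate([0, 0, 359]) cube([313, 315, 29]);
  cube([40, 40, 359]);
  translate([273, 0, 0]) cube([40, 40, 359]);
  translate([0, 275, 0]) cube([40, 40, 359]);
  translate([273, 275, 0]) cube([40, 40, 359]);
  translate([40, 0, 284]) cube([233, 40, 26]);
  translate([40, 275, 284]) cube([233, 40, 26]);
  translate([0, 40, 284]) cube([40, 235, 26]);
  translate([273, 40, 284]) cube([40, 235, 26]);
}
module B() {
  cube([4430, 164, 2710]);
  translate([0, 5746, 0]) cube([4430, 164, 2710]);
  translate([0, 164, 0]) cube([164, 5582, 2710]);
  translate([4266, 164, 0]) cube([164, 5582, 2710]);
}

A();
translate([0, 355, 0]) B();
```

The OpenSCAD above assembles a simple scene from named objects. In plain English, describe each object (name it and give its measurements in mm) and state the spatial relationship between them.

A is a four-legged stool. The seat is 313×315 mm, 29 mm thick, top at z = 388 mm. It stands on four square legs, each 40×40 mm in cross-section, from z = 0 to the seat underside, each flush with a corner of the seat. Four stretchers, 40 mm wide and 26 mm tall, connect adjacent legs with their undersides at z = 284 mm, each running between the inner faces of the legs it joins and aligned with the legs' outer faces on the other axis.

B is a box-shaped house frame (walls only): outside footprint 4430×5910 mm, wall height 2710 mm, wall thickness 164 mm. The two y-facing walls run the full x-width; the two x-facing walls fit between the inner faces of the y-facing walls.

The house frame is on the floor beside the stool on its +y side.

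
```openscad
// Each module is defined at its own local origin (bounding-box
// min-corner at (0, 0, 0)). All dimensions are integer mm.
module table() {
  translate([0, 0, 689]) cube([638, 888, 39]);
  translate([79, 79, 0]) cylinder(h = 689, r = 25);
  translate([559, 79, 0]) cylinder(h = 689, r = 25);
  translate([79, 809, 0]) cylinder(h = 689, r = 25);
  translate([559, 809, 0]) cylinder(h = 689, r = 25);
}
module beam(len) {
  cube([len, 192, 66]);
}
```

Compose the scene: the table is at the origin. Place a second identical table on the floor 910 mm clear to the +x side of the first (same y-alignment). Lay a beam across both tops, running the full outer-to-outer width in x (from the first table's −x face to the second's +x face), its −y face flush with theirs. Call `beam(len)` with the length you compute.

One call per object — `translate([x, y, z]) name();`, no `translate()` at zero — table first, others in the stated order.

table();
translate([1548, 0, 0]) table();
translate([0, 0, 728]) beam(2186);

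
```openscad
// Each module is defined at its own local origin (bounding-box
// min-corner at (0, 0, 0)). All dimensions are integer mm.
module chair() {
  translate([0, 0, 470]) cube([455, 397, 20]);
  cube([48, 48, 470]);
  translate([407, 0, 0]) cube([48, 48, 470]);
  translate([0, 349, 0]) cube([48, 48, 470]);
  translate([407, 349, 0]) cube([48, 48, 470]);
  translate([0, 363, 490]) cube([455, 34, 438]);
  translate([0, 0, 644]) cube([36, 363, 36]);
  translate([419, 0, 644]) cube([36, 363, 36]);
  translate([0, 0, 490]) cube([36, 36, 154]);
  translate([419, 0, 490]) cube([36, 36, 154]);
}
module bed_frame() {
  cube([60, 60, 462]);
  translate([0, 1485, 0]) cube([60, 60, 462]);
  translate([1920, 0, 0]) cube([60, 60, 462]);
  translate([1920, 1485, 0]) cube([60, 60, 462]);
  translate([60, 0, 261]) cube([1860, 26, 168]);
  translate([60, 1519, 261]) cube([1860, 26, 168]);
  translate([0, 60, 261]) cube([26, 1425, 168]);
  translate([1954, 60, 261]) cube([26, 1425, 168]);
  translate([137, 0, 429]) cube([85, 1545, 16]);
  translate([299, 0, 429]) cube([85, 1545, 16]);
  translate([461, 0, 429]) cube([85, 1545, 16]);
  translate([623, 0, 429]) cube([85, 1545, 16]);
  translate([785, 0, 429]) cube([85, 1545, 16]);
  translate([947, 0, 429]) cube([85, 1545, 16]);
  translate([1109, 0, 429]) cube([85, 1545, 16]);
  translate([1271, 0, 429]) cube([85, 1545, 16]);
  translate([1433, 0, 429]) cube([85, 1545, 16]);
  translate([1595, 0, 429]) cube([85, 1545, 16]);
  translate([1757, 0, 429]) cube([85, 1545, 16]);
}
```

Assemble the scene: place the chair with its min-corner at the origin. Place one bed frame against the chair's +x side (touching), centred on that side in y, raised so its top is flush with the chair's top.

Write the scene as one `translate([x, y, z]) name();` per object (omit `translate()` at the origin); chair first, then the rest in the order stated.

chair();
translate([455, -574, 466]) bed_frame();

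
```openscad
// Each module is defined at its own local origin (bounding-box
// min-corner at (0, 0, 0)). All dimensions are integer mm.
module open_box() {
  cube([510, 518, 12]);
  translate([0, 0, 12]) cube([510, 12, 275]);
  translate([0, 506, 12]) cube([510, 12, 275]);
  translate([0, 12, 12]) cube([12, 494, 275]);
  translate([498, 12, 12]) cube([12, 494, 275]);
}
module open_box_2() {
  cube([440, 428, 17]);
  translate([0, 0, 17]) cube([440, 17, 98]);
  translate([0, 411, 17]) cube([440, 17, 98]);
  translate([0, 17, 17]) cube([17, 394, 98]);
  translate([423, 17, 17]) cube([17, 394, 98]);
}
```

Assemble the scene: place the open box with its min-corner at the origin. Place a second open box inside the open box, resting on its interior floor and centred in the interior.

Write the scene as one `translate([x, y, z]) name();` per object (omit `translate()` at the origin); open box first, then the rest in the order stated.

open_box();
translate([35, 45, 12]) open_box_2();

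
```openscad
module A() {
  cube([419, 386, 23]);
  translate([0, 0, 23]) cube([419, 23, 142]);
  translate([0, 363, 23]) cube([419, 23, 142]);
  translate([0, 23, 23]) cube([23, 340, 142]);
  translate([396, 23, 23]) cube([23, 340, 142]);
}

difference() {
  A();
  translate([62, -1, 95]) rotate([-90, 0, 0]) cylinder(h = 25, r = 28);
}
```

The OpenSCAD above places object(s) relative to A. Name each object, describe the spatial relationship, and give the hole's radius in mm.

The subtracted cylinder has r = 28 mm.

A is an open box. The open box has a circular hole through its front wall. The hole's radius is 28 mm.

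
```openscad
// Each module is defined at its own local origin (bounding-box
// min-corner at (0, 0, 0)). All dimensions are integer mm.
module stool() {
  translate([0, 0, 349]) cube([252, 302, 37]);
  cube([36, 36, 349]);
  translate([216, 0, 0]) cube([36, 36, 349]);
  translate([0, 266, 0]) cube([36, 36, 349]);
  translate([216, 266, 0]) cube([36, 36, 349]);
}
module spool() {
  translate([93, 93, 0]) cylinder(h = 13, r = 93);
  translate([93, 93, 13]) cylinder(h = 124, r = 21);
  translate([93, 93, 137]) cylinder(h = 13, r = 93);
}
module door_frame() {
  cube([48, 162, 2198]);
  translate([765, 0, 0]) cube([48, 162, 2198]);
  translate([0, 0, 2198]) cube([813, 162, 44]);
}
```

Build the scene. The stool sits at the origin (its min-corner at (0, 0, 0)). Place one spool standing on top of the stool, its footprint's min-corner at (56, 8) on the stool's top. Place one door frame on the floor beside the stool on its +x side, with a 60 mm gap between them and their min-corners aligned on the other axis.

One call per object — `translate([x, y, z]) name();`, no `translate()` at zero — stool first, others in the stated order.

stool();
translate([56, 8, 386]) spool();
translate([312, 0, 0]) door_frame();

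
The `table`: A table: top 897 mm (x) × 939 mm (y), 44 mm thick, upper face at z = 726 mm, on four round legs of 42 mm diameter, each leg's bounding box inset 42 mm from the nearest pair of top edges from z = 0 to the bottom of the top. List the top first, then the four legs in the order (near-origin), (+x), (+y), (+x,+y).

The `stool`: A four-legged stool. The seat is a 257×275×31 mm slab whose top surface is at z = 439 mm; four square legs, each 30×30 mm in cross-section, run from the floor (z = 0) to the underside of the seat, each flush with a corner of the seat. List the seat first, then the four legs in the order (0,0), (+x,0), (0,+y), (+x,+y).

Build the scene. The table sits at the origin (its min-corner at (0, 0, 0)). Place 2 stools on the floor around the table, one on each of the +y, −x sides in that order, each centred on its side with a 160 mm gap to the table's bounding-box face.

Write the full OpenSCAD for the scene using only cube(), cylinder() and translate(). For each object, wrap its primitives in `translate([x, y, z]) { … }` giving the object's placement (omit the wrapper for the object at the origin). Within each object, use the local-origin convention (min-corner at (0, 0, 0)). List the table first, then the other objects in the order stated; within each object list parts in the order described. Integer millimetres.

translate([0, 0, 682]) cube([897, 939, 44]);
translate([63, 63, 0]) cylinder(h = 682, r = 21);
translate([834, 63, 0]) cylinder(h = 682, r = 21);
translate([63, 876, 0]) cylinder(h = 682, r = 21);
translate([834, 876, 0]) cylinder(h = 682, r = 21);
translate([320, 1099, 0]) {
  translate([0, 0, 408]) cube([257, 275, 31]);
  cube([30, 30, 408]);
  translate([227, 0, 0]) cube([30, 30, 408]);
  translate([0, 245, 0]) cube([30, 30, 408]);
  translate([227, 245, 0]) cube([30, 30, 408]);
}
translate([-417, 332, 0]) {
  translate([0, 0, 408]) cube([257, 275, 31]);
  cube([30, 30, 408]);
  translate([227, 0, 0]) cube([30, 30, 408]);
  translate([0, 245, 0]) cube([30, 30, 408]);
  translate([227, 245, 0]) cube([30, 30, 408]);
}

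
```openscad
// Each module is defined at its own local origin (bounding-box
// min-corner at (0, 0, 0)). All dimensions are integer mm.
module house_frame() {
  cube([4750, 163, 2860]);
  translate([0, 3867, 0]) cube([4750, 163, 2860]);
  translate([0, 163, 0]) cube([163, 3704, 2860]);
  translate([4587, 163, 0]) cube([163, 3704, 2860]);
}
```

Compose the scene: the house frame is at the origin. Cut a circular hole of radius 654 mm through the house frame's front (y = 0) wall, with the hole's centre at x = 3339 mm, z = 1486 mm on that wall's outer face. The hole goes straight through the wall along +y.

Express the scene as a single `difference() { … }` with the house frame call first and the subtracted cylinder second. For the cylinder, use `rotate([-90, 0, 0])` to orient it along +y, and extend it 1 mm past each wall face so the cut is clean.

difference() {
  house_frame();
  translate([3339, -1, 1486]) rotate([-90, 0, 0]) cylinder(h = 165, r = 654);
}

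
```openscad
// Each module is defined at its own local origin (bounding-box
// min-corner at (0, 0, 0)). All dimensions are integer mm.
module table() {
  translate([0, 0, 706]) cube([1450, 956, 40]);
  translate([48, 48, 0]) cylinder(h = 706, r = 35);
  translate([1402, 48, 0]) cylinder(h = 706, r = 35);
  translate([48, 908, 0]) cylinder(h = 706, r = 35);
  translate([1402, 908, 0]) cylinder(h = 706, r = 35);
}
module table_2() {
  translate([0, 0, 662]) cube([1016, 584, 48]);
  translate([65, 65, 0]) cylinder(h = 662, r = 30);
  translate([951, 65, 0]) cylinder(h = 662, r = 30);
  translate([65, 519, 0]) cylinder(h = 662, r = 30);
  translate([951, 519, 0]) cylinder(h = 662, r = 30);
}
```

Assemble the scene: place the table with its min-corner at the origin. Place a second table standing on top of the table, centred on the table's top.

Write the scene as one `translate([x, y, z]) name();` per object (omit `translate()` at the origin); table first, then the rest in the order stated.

table();
translate([217, 186, 746]) table_2();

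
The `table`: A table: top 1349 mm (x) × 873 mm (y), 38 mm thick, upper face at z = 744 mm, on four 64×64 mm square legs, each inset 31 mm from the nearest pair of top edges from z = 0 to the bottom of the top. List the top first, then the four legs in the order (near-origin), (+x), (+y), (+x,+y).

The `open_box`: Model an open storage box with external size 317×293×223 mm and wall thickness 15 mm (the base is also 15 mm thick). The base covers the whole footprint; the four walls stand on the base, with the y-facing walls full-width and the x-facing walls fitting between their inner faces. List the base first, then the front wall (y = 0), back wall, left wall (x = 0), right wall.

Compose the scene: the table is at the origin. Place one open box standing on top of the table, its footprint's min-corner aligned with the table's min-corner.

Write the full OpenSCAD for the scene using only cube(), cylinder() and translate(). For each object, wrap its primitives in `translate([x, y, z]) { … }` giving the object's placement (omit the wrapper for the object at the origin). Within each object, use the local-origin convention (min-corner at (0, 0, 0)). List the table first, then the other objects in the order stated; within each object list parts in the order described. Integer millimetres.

translate([0, 0, 706]) cube([1349, 873, 38]);
translate([31, 31, 0]) cube([64, 64, 706]);
translate([1254, 31, 0]) cube([64, 64, 706]);
translate([31, 778, 0]) cube([64, 64, 706]);
translate([1254, 778, 0]) cube([64, 64, 706]);
translate([0, 0, 744]) {
  cube([317, 293, 15]);
  translate([0, 0, 15]) cube([317, 15, 208]);
  translate([0, 278, 15]) cube([317, 15, 208]);
  translate([0, 15, 15]) cube([15, 263, 208]);
  translate([302, 15, 15]) cube([15, 263, 208]);
}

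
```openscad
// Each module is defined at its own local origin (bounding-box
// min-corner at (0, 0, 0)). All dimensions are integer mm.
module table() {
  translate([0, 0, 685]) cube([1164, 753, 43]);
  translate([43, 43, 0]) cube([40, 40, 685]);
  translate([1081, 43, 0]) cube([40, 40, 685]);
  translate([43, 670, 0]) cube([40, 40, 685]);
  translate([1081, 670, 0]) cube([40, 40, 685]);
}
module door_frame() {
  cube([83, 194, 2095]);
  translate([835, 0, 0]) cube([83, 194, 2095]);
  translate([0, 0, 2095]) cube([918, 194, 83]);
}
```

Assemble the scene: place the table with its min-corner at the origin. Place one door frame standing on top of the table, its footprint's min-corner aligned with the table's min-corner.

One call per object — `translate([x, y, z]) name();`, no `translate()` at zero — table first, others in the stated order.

table();
translate([0, 0, 728]) door_frame();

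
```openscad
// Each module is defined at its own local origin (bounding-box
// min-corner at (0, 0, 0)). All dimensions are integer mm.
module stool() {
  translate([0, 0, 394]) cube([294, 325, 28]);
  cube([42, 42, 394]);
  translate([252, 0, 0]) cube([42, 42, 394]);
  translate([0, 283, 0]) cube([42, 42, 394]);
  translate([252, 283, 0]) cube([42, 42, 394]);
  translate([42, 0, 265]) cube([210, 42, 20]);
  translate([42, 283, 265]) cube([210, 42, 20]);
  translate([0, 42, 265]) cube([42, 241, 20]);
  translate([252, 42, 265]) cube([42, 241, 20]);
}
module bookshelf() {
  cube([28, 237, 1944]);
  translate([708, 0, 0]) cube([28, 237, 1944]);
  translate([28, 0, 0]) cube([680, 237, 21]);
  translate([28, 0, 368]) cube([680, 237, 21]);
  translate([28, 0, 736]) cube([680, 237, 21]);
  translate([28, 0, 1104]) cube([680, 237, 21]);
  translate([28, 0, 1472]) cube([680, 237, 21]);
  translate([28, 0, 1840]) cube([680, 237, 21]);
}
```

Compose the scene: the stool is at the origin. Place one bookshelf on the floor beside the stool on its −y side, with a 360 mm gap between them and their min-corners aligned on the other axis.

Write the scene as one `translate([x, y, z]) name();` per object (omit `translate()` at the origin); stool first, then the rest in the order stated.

stool();
translate([0, -597, 0]) bookshelf();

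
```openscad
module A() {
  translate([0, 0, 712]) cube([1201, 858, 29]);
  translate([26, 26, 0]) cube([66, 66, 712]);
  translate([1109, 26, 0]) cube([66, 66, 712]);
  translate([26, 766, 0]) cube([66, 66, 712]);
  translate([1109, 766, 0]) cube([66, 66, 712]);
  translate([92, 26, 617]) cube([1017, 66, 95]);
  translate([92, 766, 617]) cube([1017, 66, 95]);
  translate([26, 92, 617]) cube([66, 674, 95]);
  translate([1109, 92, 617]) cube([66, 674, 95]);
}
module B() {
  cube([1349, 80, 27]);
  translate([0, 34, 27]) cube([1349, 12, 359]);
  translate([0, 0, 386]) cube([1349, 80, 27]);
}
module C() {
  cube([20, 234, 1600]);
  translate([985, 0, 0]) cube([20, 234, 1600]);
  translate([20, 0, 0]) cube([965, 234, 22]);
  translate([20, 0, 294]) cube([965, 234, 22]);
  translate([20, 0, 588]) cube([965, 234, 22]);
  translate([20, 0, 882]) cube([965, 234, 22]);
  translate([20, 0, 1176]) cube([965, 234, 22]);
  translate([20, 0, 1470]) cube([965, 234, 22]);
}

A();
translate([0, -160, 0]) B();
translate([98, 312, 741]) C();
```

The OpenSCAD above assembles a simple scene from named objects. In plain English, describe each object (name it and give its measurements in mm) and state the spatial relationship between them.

A is a rectangular dining table. The top is 1201×858×29 mm with its upper surface at z = 741 mm. It stands on four 66×66 mm square legs, each inset 26 mm from the nearest pair of top edges, running from the floor to the underside of the top. Four apron rails, 66 mm thick and 95 mm tall, run between adjacent legs with their top edges flush with the underside of the top and their outer faces flush with the legs' outer faces.

B is an I-beam lying along x, 1349 mm long. Overall section height 413 mm. Two flanges 80 mm wide (y) and 27 mm thick, one on the floor and one at the top; a web 12 mm thick runs between them, centred on the flange width.

C is an open bookshelf. Two side panels, each 20 mm thick, 234 mm deep and 1600 mm tall, stand 1005 mm apart (outside-to-outside). Between them sit 6 shelves, each 22 mm thick and 234 mm deep, spanning the full gap between the sides. The bottom shelf rests on the floor (its underside at z = 0) and the clear gap between one shelf's top and the next shelf's underside is 272 mm.

The I-beam is on the floor beside the table on its −y side. The bookshelf is on top of the table, centred.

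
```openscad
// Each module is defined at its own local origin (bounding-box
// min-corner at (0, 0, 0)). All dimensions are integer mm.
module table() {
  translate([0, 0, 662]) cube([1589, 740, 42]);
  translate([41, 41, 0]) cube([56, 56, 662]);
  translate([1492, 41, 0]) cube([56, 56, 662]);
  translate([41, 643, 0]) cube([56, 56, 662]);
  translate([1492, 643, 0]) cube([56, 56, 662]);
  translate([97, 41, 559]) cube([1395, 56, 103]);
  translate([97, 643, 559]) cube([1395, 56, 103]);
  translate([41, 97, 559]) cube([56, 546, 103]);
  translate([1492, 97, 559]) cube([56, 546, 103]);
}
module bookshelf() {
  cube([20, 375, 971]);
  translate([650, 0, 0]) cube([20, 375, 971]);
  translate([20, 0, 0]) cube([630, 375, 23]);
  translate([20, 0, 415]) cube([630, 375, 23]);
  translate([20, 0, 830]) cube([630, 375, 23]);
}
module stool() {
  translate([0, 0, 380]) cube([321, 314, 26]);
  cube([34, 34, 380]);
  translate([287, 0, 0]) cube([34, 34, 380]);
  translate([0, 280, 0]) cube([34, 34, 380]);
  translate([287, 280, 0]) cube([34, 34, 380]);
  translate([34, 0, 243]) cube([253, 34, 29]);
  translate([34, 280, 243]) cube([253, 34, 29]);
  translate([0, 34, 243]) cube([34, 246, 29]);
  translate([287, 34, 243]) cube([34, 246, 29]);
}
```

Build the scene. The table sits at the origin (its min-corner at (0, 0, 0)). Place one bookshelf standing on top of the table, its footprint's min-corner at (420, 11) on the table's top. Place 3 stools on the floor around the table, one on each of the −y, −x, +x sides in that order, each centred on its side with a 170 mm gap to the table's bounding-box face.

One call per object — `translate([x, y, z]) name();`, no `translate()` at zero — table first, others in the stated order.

table();
translate([420, 11, 704]) bookshelf();
translate([634, -484, 0]) stool();
translate([-491, 213, 0]) stool();
translate([1759, 213, 0]) stool();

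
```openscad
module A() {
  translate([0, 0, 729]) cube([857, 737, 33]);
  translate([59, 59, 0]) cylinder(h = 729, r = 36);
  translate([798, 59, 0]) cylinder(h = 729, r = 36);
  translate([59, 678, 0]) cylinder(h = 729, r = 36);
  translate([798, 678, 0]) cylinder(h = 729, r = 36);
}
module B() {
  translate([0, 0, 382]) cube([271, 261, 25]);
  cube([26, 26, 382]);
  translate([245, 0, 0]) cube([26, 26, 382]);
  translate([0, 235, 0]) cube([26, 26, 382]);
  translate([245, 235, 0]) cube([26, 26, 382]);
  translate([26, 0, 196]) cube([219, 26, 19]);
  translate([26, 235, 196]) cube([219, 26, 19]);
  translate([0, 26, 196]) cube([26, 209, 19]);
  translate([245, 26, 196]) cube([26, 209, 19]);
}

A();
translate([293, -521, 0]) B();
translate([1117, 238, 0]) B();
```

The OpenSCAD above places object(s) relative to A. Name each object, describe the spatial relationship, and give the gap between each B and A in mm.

Each stool's nearest face is 260 mm from the table's bounding box.

A is a table. B is a stool. Two stools sit around the table at the −y, +x sides. The gap between each stool and the table is 260 mm.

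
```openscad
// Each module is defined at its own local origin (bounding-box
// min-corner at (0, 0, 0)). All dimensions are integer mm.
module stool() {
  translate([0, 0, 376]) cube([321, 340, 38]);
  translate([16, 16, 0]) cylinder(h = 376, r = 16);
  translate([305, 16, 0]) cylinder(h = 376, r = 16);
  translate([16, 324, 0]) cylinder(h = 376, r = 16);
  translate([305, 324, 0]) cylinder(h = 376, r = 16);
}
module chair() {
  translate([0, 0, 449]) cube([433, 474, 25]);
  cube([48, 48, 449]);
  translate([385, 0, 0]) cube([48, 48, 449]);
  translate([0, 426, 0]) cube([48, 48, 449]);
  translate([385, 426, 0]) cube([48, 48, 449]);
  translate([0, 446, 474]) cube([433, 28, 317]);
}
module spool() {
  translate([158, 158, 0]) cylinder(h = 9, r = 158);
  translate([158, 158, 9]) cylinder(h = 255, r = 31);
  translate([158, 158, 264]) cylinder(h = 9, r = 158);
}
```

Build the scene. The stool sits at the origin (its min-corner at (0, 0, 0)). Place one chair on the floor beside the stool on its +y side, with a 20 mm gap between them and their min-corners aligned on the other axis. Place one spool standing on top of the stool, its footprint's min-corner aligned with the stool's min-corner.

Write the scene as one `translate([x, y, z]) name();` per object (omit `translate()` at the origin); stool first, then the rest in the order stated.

stool();
translate([0, 360, 0]) chair();
translate([0, 0, 414]) spool();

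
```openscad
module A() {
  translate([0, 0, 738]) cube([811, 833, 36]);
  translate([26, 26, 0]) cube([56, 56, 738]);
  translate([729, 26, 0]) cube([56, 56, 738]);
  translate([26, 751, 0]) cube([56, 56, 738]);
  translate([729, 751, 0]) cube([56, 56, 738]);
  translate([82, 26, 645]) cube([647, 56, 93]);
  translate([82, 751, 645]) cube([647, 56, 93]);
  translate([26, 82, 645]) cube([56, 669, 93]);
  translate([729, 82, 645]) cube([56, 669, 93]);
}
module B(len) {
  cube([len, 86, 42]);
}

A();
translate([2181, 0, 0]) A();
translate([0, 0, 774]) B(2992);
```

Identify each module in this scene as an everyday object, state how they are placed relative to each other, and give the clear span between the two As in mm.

Second table starts at x = 2181; first ends at x = 811; clear span = 2181 − 811 = 1370 mm.

A is a table. B is a beam. A beam spans the tops of two tables. The clear span between the two tables is 1370 mm.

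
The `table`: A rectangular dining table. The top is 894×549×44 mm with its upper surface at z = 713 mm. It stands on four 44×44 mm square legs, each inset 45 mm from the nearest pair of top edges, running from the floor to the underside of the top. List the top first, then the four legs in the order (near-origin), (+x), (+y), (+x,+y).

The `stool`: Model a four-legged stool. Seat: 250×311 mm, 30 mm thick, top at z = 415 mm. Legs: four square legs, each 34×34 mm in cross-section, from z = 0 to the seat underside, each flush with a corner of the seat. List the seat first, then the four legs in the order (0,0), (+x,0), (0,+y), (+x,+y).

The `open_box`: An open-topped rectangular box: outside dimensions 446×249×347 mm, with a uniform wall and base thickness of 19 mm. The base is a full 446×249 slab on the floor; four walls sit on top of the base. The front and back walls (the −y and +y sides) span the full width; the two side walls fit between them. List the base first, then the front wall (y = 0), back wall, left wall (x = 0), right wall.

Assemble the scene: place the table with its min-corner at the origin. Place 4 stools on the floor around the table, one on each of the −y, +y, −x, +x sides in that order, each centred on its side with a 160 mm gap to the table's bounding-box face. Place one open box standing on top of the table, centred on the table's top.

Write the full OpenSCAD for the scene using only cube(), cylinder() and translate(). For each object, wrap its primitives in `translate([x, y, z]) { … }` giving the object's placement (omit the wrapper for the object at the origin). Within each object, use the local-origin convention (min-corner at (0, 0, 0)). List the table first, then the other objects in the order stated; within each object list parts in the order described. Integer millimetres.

translate([0, 0, 669]) cube([894, 549, 44]);
translate([45, 45, 0]) cube([44, 44, 669]);
translate([805, 45, 0]) cube([44, 44, 669]);
translate([45, 460, 0]) cube([44, 44, 669]);
translate([805, 460, 0]) cube([44, 44, 669]);
translate([322, -471, 0]) {
  translate([0, 0, 385]) cube([250, 311, 30]);
  cube([34, 34, 385]);
  translate([216, 0, 0]) cube([34, 34, 385]);
  translate([0, 277, 0]) cube([34, 34, 385]);
  translate([216, 277, 0]) cube([34, 34, 385]);
}
translate([322, 709, 0]) {
  translate([0, 0, 385]) cube([250, 311, 30]);
  cube([34, 34, 385]);
  translate([216, 0, 0]) cube([34, 34, 385]);
  translate([0, 277, 0]) cube([34, 34, 385]);
  translate([216, 277, 0]) cube([34, 34, 385]);
}
translate([-410, 119, 0]) {
  translate([0, 0, 385]) cube([250, 311, 30]);
  cube([34, 34, 385]);
  translate([216, 0, 0]) cube([34, 34, 385]);
  translate([0, 277, 0]) cube([34, 34, 385]);
  translate([216, 277, 0]) cube([34, 34, 385]);
}
translate([1054, 119, 0]) {
  translate([0, 0, 385]) cube([250, 311, 30]);
  cube([34, 34, 385]);
  translate([216, 0, 0]) cube([34, 34, 385]);
  translate([0, 277, 0]) cube([34, 34, 385]);
  translate([216, 277, 0]) cube([34, 34, 385]);
}
translate([224, 150, 713]) {
  cube([446, 249, 19]);
  translate([0, 0, 19]) cube([446, 19, 328]);
  translate([0, 230, 19]) cube([446, 19, 328]);
  translate([0, 19, 19]) cube([19, 211, 328]);
  translate([427, 19, 19]) cube([19, 211, 328]);
}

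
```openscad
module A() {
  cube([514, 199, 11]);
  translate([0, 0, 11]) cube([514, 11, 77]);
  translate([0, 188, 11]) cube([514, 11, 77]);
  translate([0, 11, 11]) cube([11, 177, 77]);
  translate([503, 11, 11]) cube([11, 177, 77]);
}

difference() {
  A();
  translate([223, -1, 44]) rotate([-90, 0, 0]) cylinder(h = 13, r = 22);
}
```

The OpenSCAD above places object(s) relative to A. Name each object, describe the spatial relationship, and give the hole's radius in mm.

A is an open box. The open box has a circular hole through its front wall. The hole's radius is 22 mm.

The subtracted cylinder has r = 22 mm.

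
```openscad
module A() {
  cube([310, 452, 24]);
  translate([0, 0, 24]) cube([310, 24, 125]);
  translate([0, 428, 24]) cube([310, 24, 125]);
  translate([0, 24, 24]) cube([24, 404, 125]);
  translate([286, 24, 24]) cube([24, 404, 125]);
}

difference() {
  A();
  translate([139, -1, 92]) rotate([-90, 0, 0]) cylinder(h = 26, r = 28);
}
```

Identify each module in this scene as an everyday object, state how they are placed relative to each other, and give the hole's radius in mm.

A is an open box. The open box has a circular hole through its front wall. The hole's radius is 28 mm.

The subtracted cylinder has r = 28 mm.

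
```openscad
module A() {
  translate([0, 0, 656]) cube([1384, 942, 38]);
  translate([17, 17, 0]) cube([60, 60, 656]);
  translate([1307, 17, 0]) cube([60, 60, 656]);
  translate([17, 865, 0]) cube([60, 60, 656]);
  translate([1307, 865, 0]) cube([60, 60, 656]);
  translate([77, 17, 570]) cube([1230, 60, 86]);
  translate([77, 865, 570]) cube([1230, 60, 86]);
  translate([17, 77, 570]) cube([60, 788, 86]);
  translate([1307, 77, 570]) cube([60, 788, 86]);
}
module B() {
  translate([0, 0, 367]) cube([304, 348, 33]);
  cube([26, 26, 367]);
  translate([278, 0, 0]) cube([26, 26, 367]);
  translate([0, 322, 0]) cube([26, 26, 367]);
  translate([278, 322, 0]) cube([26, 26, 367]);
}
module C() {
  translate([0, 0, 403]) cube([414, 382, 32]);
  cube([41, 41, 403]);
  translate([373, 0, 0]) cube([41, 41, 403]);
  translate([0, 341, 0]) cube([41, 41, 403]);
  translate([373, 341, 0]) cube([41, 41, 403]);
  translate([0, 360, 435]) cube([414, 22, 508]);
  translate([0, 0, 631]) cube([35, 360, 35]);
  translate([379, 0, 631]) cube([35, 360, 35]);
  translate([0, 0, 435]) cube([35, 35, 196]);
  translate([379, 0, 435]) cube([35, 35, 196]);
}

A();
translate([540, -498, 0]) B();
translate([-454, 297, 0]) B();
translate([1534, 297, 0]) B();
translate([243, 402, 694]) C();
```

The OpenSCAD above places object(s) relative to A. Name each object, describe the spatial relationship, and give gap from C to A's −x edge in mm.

The chair's min-x is at 243; the table's min-x is 0; gap = 243 mm.

A is a table. B is a stool. C is a chair. Three stools sit around the table at the −y, −x, +x sides. The chair is on top of the table. The gap from the chair to the table's −x edge is 243 mm.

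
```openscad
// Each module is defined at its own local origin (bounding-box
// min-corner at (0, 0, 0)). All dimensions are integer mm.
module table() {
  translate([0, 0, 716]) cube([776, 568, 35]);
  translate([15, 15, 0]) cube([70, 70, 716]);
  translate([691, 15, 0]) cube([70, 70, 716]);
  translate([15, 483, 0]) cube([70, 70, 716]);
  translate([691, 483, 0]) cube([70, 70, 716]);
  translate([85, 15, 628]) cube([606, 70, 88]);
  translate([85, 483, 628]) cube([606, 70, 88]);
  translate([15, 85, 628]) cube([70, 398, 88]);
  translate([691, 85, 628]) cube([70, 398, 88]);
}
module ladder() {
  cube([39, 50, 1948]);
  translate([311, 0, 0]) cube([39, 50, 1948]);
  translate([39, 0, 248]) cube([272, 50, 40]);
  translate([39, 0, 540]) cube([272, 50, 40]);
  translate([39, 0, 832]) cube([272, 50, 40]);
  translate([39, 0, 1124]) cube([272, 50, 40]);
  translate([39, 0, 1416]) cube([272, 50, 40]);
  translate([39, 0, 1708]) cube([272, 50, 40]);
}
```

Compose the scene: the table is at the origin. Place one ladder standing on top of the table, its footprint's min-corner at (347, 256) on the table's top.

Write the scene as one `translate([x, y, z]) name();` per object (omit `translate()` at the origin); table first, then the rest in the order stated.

table();
translate([347, 256, 751]) ladder();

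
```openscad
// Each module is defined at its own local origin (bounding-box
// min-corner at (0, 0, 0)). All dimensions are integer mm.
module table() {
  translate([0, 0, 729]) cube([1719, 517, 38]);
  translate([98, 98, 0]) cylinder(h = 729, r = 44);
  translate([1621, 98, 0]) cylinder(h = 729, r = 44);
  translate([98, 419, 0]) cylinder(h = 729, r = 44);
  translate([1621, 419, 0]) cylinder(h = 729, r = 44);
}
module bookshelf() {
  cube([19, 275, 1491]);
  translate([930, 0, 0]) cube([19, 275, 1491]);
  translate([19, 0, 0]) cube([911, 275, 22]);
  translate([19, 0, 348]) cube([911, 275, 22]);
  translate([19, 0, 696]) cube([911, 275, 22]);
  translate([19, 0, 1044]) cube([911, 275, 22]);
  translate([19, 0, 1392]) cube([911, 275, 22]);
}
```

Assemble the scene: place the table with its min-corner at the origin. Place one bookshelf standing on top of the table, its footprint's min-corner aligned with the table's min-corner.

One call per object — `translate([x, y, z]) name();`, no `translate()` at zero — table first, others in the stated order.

table();
translate([0, 0, 767]) bookshelf();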